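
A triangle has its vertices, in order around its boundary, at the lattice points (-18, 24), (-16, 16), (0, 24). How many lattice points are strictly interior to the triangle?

The shoelace formula gives twice the area as |((-18)·16 − (-16)·24) + ((-16)·24 − 0·16) + (0·24 − (-18)·24)| = 144, so the area is 72.
Along each edge there are gcd(|Δx|,|Δy|)+1 lattice points, so counting each shared vertex once the boundary has gcd(2,8) + gcd(16,8) + gcd(18,0) = 2+8+18 = 28.
Pick's theorem gives I = A − B/2 + 1 = 72 − 28/2 + 1 = 59.

59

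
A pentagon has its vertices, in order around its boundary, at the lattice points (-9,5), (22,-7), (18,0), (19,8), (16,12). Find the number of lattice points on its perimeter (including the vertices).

Summing gcd(|Δx|,|Δy|) over the edges gives the boundary count: gcd(31,12) + gcd(4,7) + gcd(1,8) + gcd(3,4) + gcd(25,7) = 1+1+1+1+1 = 5.

5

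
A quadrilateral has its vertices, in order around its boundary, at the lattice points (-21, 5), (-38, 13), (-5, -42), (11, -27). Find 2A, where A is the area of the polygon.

1663

By the shoelace formula, twice the signed area is |((-21)·13 − (-38)·5) + ((-38)·(-42) − (-5)·13) + ((-5)·(-27) − 11·(-42)) + (11·5 − (-21)·(-27))| = 1663, so the area is 831.5.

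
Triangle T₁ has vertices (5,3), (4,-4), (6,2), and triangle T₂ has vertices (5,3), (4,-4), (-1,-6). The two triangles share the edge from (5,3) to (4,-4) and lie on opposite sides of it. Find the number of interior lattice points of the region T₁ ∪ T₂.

18

The union is the simple quadrilateral with vertices (5,3), (6,2), (4,-4), (-1,-6) in order.
Using the shoelace formula, 2A = |[5·2 − 6·3] + [6·(-4) − 4·2] + [4·(-6) − (-1)·(-4)] + [(-1)·3 − 5·(-6)]| = 41, so the area is 20.5.
Along each edge there are gcd(|Δx|,|Δy|)+1 lattice points, so counting each shared vertex once the boundary has gcd(1,1) + gcd(2,6) + gcd(5,2) + gcd(6,9) = 1+2+1+3 = 7.
By Pick's theorem I = A − B/2 + 1 = 20.5 − 7/2 + 1 = 18.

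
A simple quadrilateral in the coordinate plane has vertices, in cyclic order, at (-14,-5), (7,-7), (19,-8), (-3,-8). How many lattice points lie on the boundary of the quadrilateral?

Summing gcd(|Δx|,|Δy|) over the edges gives the boundary count: gcd(21,2) + gcd(12,1) + gcd(22,0) + gcd(11,3) = 1+1+22+1 = 25.

25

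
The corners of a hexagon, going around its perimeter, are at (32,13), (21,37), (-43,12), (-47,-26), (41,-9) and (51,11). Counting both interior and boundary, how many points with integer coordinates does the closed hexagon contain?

3582

The shoelace formula gives twice the area as |[32·37 − 21·13] + [21·12 − (-43)·37] + [(-43)·(-26) − (-47)·12] + [(-47)·(-9) − 41·(-26)] + [41·11 − 51·(-9)] + [51·13 − 32·11]| = 7146, so the area is 3573.
Along each edge there are gcd(|Δx|,|Δy|)+1 lattice points, so counting each shared vertex once the boundary has gcd(11,24) + gcd(64,25) + gcd(4,38) + gcd(88,17) + gcd(10,20) + gcd(19,2) = 1+1+2+1+10+1 = 16.
Pick's theorem gives I = A − B/2 + 1 = 3573 − 16/2 + 1 = 3566, so the closed region contains I + B = 3566 + 16 = 3582 lattice points.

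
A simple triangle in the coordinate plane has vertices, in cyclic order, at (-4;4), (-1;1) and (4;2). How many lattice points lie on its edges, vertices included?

The number of boundary lattice points is Σ gcd(|Δx|,|Δy|) = gcd(3,3) + gcd(5,1) + gcd(8,2) = 3+1+2 = 6.

6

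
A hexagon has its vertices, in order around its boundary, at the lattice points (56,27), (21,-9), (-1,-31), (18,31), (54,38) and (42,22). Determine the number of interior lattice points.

1336

By the shoelace formula, twice the signed area is |[56·(-9) − 21·27] + [21·(-31) − (-1)·(-9)] + [(-1)·31 − 18·(-31)] + [18·38 − 54·31] + [54·22 − 42·38] + [42·27 − 56·22]| = 2700, so the area is 1350.
Along each edge there are gcd(|Δx|,|Δy|)+1 lattice points, so counting each shared vertex once the boundary has gcd(35,36) + gcd(22,22) + gcd(19,62) + gcd(36,7) + gcd(12,16) + gcd(14,5) = 1+22+1+1+4+1 = 30.
By Pick's theorem A = I + B/2 − 1, so I = 1350 − 30/2 + 1 = 1336.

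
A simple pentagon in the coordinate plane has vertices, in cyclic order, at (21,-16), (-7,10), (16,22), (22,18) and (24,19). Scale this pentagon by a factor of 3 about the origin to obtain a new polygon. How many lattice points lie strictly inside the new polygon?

The shoelace formula gives twice the area as |[21·10 − (-7)·(-16)] + [(-7)·22 − 16·10] + [16·18 − 22·22] + [22·19 − 24·18] + [24·(-16) − 21·19]| = 1209, so the area is 1209/2.
The number of boundary lattice points is Σ gcd(|Δx|,|Δy|) = gcd(28,26) + gcd(23,12) + gcd(6,4) + gcd(2,1) + gcd(3,35) = 2+1+2+1+1 = 7.
Scaling by 3 multiplies the area by 3² = 9 (so the new area is 5440.5) and multiplies the boundary lattice-point count by 3, giving 21.
By Pick's theorem, the interior count of the dilated polygon is 5440.5 − 21/2 + 1 = 5431.

5431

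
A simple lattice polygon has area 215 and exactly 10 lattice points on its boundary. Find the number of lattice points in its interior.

211

Pick's theorem A = I + B/2 − 1 rearranges to I = A − B/2 + 1 = 215 − 10/2 + 1 = 211.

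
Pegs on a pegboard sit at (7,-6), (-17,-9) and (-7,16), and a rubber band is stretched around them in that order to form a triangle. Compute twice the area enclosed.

Using the shoelace formula, 2A = |(7·(-9) − (-17)·(-6)) + ((-17)·16 − (-7)·(-9)) + ((-7)·(-6) − 7·16)| = 570, so the area is 285.

570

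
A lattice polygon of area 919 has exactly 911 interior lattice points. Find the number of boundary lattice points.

18

Pick's theorem gives A = I + B/2 − 1, so B = 2(A − I + 1) = 2(919 − 911 + 1) = 18.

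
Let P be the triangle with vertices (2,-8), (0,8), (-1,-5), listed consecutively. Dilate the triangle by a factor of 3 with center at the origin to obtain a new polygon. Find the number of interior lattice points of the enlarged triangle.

181

Using the shoelace formula, 2A = |[2·8 − 0·(-8)] + [0·(-5) − (-1)·8] + [(-1)·(-8) − 2·(-5)]| = 42, so the area is 21.
Summing gcd(|Δx|,|Δy|) over the edges gives the boundary count: gcd(2,16) + gcd(1,13) + gcd(3,3) = 2+1+3 = 6.
Scaling by 3 multiplies the area by 3² = 9 (so the new area is 189) and multiplies the boundary lattice-point count by 3, giving 18.
By Pick's theorem, the interior count of the dilated polygon is 189 − 18/2 + 1 = 181.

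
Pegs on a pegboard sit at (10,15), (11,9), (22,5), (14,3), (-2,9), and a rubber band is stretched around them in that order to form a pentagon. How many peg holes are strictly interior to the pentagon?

Using the shoelace formula, 2A = |(10·9 − 11·15) + (11·5 − 22·9) + (22·3 − 14·5) + (14·9 − (-2)·3) + ((-2)·15 − 10·9)| = 210, so the area is 105.
Along each edge there are gcd(|Δx|,|Δy|)+1 lattice points, so counting each shared vertex once the boundary has gcd(1,6) + gcd(11,4) + gcd(8,2) + gcd(16,6) + gcd(12,6) = 1+1+2+2+6 = 12.
By Pick's theorem A = I + B/2 − 1, so I = 105 − 12/2 + 1 = 100.

100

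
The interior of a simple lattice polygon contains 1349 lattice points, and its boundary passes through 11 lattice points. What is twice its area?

Pick's theorem states A = I + B/2 − 1, so A = 1349 + 11/2 − 1 = 2707/2.
Hence 2A = 2707.

2707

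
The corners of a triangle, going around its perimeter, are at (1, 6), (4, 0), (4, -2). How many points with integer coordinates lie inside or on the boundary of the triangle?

The shoelace formula gives twice the area as |(1·0 − 4·6) + (4·(-2) − 4·0) + (4·6 − 1·(-2))| = 6, so the area is 3.
The number of boundary lattice points is Σ gcd(|Δx|,|Δy|) = gcd(3,6) + gcd(0,2) + gcd(3,8) = 3+2+1 = 6.
Pick's theorem gives I = A − B/2 + 1 = 3 − 6/2 + 1 = 1, so the closed region contains I + B = 1 + 6 = 7 lattice points.

7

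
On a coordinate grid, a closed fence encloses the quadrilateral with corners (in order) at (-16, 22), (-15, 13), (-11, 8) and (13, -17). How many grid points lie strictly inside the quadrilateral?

120

The shoelace formula gives twice the area as |[(-16)·13 − (-15)·22] + [(-15)·8 − (-11)·13] + [(-11)·(-17) − 13·8] + [13·22 − (-16)·(-17)]| = 242, so the area is 121.
The number of boundary lattice points is Σ gcd(|Δx|,|Δy|) = gcd(1,9) + gcd(4,5) + gcd(24,25) + gcd(29,39) = 1+1+1+1 = 4.
By Pick's theorem A = I + B/2 − 1, so I = 121 − 4/2 + 1 = 120.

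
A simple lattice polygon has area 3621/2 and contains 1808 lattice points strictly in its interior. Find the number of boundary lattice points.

7

Pick's theorem gives A = I + B/2 − 1, so B = 2(A − I + 1) = 2(3621/2 − 1808 + 1) = 7.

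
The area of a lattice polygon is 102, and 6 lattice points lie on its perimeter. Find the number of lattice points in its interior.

Pick's theorem A = I + B/2 − 1 rearranges to I = A − B/2 + 1 = 102 − 6/2 + 1 = 100.

100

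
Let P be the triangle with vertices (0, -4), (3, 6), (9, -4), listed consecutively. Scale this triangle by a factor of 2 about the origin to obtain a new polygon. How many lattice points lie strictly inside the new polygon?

The shoelace formula gives twice the area as |[0·6 − 3·(-4)] + [3·(-4) − 9·6] + [9·(-4) − 0·(-4)]| = 90, so the area is 45.
Summing gcd(|Δx|,|Δy|) over the edges gives the boundary count: gcd(3,10) + gcd(6,10) + gcd(9,0) = 1+2+9 = 12.
Scaling by 2 multiplies the area by 2² = 4 (so the new area is 180) and multiplies the boundary lattice-point count by 2, giving 24.
By Pick's theorem, the interior count of the dilated polygon is 180 − 24/2 + 1 = 169.

169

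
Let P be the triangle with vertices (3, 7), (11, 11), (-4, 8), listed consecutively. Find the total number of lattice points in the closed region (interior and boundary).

The shoelace formula gives twice the area as |(3·11 − 11·7) + (11·8 − (-4)·11) + ((-4)·7 − 3·8)| = 36, so the area is 18.
The number of boundary lattice points is Σ gcd(|Δx|,|Δy|) = gcd(8,4) + gcd(15,3) + gcd(7,1) = 4+3+1 = 8.
Pick's theorem gives I = A − B/2 + 1 = 18 − 8/2 + 1 = 15, so the closed region contains I + B = 15 + 8 = 23 lattice points.

23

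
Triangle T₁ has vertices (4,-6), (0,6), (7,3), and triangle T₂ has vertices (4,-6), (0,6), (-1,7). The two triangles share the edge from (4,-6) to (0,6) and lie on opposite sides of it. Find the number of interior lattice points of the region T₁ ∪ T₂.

38

The union is the simple quadrilateral with vertices (4,-6), (7,3), (0,6), (-1,7) in order.
By the shoelace formula, twice the signed area is |[4·3 − 7·(-6)] + [7·6 − 0·3] + [0·7 − (-1)·6] + [(-1)·(-6) − 4·7]| = 80, so the area is 40.
The number of boundary lattice points is Σ gcd(|Δx|,|Δy|) = gcd(3,9) + gcd(7,3) + gcd(1,1) + gcd(5,13) = 3+1+1+1 = 6.
By Pick's theorem I = A − B/2 + 1 = 40 − 6/2 + 1 = 38.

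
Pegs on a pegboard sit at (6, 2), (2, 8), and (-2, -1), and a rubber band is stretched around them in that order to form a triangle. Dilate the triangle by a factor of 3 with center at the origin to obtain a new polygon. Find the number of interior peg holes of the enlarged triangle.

265

Using the shoelace formula, 2A = |[6·8 − 2·2] + [2·(-1) − (-2)·8] + [(-2)·2 − 6·(-1)]| = 60, so the area is 30.
The number of boundary lattice points is Σ gcd(|Δx|,|Δy|) = gcd(4,6) + gcd(4,9) + gcd(8,3) = 2+1+1 = 4.
Scaling by 3 multiplies the area by 3² = 9 (so the new area is 270) and multiplies the boundary lattice-point count by 3, giving 12.
By Pick's theorem, the interior count of the dilated polygon is 270 − 12/2 + 1 = 265.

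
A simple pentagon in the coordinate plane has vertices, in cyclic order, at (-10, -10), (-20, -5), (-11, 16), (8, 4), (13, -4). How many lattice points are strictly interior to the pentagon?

Using the shoelace formula, 2A = |((-10)·(-5) − (-20)·(-10)) + ((-20)·16 − (-11)·(-5)) + ((-11)·4 − 8·16) + (8·(-4) − 13·4) + (13·(-10) − (-10)·(-4))| = 951, so the area is 475.5.
Along each edge there are gcd(|Δx|,|Δy|)+1 lattice points, so counting each shared vertex once the boundary has gcd(10,5) + gcd(9,21) + gcd(19,12) + gcd(5,8) + gcd(23,6) = 5+3+1+1+1 = 11.
Pick's theorem gives I = A − B/2 + 1 = 475.5 − 11/2 + 1 = 471.

471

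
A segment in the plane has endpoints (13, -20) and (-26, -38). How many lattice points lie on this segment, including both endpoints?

4

The number of lattice points on a segment between lattice points is gcd(|Δx|,|Δy|) + 1 = gcd(39,18) + 1 = 3 + 1 = 4.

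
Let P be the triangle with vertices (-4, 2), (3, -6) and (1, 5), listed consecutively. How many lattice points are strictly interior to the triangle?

Using the shoelace formula, 2A = |[(-4)·(-6) − 3·2] + [3·5 − 1·(-6)] + [1·2 − (-4)·5]| = 61, so the area is 30.5.
The number of boundary lattice points is Σ gcd(|Δx|,|Δy|) = gcd(7,8) + gcd(2,11) + gcd(5,3) = 1+1+1 = 3.
Pick's theorem gives I = A − B/2 + 1 = 30.5 − 3/2 + 1 = 30.

30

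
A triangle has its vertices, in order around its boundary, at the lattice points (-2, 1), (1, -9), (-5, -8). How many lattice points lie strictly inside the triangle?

The shoelace formula gives twice the area as |[(-2)·(-9) − 1·1] + [1·(-8) − (-5)·(-9)] + [(-5)·1 − (-2)·(-8)]| = 57, so the area is 57/2.
The number of boundary lattice points is Σ gcd(|Δx|,|Δy|) = gcd(3,10) + gcd(6,1) + gcd(3,9) = 1+1+3 = 5.
Pick's theorem gives I = A − B/2 + 1 = 57/2 − 5/2 + 1 = 27.

27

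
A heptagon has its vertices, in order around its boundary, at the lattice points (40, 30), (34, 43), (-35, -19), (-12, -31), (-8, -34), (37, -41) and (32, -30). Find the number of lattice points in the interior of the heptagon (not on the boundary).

By the shoelace formula, twice the signed area is |[40·43 − 34·30] + [34·(-19) − (-35)·43] + [(-35)·(-31) − (-12)·(-19)] + [(-12)·(-34) − (-8)·(-31)] + [(-8)·(-41) − 37·(-34)] + [37·(-30) − 32·(-41)] + [32·30 − 40·(-30)]| = 6524, so the area is 3262.
Along each edge there are gcd(|Δx|,|Δy|)+1 lattice points, so counting each shared vertex once the boundary has gcd(6,13) + gcd(69,62) + gcd(23,12) + gcd(4,3) + gcd(45,7) + gcd(5,11) + gcd(8,60) = 1+1+1+1+1+1+4 = 10.
Pick's theorem gives I = A − B/2 + 1 = 3262 − 10/2 + 1 = 3258.

3258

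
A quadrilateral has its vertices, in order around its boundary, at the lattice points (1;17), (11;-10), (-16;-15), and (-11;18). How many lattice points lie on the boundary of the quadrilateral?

Along each edge there are gcd(|Δx|,|Δy|)+1 lattice points, so counting each shared vertex once the boundary has gcd(10,27) + gcd(27,5) + gcd(5,33) + gcd(12,1) = 1+1+1+1 = 4.

4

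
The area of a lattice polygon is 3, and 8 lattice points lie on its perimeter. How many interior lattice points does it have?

Pick's theorem A = I + B/2 − 1 rearranges to I = A − B/2 + 1 = 3 − 8/2 + 1 = 0.

0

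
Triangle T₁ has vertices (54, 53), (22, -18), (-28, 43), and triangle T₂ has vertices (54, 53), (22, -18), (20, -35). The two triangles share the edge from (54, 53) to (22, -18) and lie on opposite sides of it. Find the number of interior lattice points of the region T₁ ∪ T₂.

2950

The union is the simple quadrilateral with vertices (54, 53), (-28, 43), (22, -18), (20, -35) in order.
By the shoelace formula, twice the signed area is |(54·43 − (-28)·53) + ((-28)·(-18) − 22·43) + (22·(-35) − 20·(-18)) + (20·53 − 54·(-35))| = 5904, so the area is 2952.
Summing gcd(|Δx|,|Δy|) over the edges gives the boundary count: gcd(82,10) + gcd(50,61) + gcd(2,17) + gcd(34,88) = 2+1+1+2 = 6.
By Pick's theorem I = A − B/2 + 1 = 2952 − 6/2 + 1 = 2950.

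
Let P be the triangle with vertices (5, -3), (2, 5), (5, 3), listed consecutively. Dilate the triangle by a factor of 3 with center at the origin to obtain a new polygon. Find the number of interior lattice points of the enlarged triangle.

Using the shoelace formula, 2A = |[5·5 − 2·(-3)] + [2·3 − 5·5] + [5·(-3) − 5·3]| = 18, so the area is 9.
Along each edge there are gcd(|Δx|,|Δy|)+1 lattice points, so counting each shared vertex once the boundary has gcd(3,8) + gcd(3,2) + gcd(0,6) = 1+1+6 = 8.
Scaling by 3 multiplies the area by 3² = 9 (so the new area is 81) and multiplies the boundary lattice-point count by 3, giving 24.
By Pick's theorem, the interior count of the dilated polygon is 81 − 24/2 + 1 = 70.

70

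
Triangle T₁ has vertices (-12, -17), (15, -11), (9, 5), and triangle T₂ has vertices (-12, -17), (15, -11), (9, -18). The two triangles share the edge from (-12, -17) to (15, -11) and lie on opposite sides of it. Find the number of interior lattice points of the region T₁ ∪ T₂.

The union is the simple quadrilateral with vertices (-12, -17), (9, 5), (15, -11), (9, -18) in order.
By the shoelace formula, twice the signed area is |[(-12)·5 − 9·(-17)] + [9·(-11) − 15·5] + [15·(-18) − 9·(-11)] + [9·(-17) − (-12)·(-18)]| = 621, so the area is 621/2.
Summing gcd(|Δx|,|Δy|) over the edges gives the boundary count: gcd(21,22) + gcd(6,16) + gcd(6,7) + gcd(21,1) = 1+2+1+1 = 5.
By Pick's theorem I = A − B/2 + 1 = 621/2 − 5/2 + 1 = 309.

309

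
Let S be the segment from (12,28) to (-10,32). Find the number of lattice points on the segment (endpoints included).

3

The number of lattice points on a segment between lattice points is gcd(|Δx|,|Δy|) + 1 = gcd(22,4) + 1 = 2 + 1 = 3.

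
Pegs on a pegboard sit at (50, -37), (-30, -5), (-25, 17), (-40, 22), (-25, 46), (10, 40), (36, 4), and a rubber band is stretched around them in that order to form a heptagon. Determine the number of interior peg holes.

3760

Using the shoelace formula, 2A = |[50·(-5) − (-30)·(-37)] + [(-30)·17 − (-25)·(-5)] + [(-25)·22 − (-40)·17] + [(-40)·46 − (-25)·22] + [(-25)·40 − 10·46] + [10·4 − 36·40] + [36·(-37) − 50·4]| = 7547, so the area is 7547/2.
Along each edge there are gcd(|Δx|,|Δy|)+1 lattice points, so counting each shared vertex once the boundary has gcd(80,32) + gcd(5,22) + gcd(15,5) + gcd(15,24) + gcd(35,6) + gcd(26,36) + gcd(14,41) = 16+1+5+3+1+2+1 = 29.
Pick's theorem gives I = A − B/2 + 1 = 7547/2 − 29/2 + 1 = 3760.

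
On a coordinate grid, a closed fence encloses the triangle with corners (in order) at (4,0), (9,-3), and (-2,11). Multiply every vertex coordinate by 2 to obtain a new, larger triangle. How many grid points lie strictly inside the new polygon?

Using the shoelace formula, 2A = |(4·(-3) − 9·0) + (9·11 − (-2)·(-3)) + ((-2)·0 − 4·11)| = 37, so the area is 18.5.
Along each edge there are gcd(|Δx|,|Δy|)+1 lattice points, so counting each shared vertex once the boundary has gcd(5,3) + gcd(11,14) + gcd(6,11) = 1+1+1 = 3.
Scaling by 2 multiplies the area by 2² = 4 (so the new area is 74) and multiplies the boundary lattice-point count by 2, giving 6.
By Pick's theorem, the interior count of the dilated polygon is 74 − 6/2 + 1 = 72.

72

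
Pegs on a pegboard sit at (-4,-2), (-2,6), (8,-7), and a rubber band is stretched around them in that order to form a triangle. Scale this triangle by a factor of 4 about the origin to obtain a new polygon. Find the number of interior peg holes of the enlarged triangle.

841

The shoelace formula gives twice the area as |((-4)·6 − (-2)·(-2)) + ((-2)·(-7) − 8·6) + (8·(-2) − (-4)·(-7))| = 106, so the area is 53.
Along each edge there are gcd(|Δx|,|Δy|)+1 lattice points, so counting each shared vertex once the boundary has gcd(2,8) + gcd(10,13) + gcd(12,5) = 2+1+1 = 4.
Scaling by 4 multiplies the area by 4² = 16 (so the new area is 848) and multiplies the boundary lattice-point count by 4, giving 16.
By Pick's theorem, the interior count of the dilated polygon is 848 − 16/2 + 1 = 841.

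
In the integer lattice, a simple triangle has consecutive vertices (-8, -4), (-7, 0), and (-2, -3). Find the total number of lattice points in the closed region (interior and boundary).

By the shoelace formula, twice the signed area is |((-8)·0 − (-7)·(-4)) + ((-7)·(-3) − (-2)·0) + ((-2)·(-4) − (-8)·(-3))| = 23, so the area is 11.5.
Along each edge there are gcd(|Δx|,|Δy|)+1 lattice points, so counting each shared vertex once the boundary has gcd(1,4) + gcd(5,3) + gcd(6,1) = 1+1+1 = 3.
Pick's theorem gives I = A − B/2 + 1 = 11.5 − 3/2 + 1 = 11, so the closed region contains I + B = 11 + 3 = 14 lattice points.

14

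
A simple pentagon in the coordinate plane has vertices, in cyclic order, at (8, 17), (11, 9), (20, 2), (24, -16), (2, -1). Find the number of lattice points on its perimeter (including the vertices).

11

The number of boundary lattice points is Σ gcd(|Δx|,|Δy|) = gcd(3,8) + gcd(9,7) + gcd(4,18) + gcd(22,15) + gcd(6,18) = 1+1+2+1+6 = 11.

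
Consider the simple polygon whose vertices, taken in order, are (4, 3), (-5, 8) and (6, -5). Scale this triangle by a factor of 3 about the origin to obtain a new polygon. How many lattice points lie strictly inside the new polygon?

274

Using the shoelace formula, 2A = |[4·8 − (-5)·3] + [(-5)·(-5) − 6·8] + [6·3 − 4·(-5)]| = 62, so the area is 31.
Along each edge there are gcd(|Δx|,|Δy|)+1 lattice points, so counting each shared vertex once the boundary has gcd(9,5) + gcd(11,13) + gcd(2,8) = 1+1+2 = 4.
Scaling by 3 multiplies the area by 3² = 9 (so the new area is 279) and multiplies the boundary lattice-point count by 3, giving 12.
By Pick's theorem, the interior count of the dilated polygon is 279 − 12/2 + 1 = 274.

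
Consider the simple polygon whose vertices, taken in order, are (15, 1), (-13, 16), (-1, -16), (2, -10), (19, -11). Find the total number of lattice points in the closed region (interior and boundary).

The shoelace formula gives twice the area as |[15·16 − (-13)·1] + [(-13)·(-16) − (-1)·16] + [(-1)·(-10) − 2·(-16)] + [2·(-11) − 19·(-10)] + [19·1 − 15·(-11)]| = 871, so the area is 435.5.
Along each edge there are gcd(|Δx|,|Δy|)+1 lattice points, so counting each shared vertex once the boundary has gcd(28,15) + gcd(12,32) + gcd(3,6) + gcd(17,1) + gcd(4,12) = 1+4+3+1+4 = 13.
Pick's theorem gives I = A − B/2 + 1 = 435.5 − 13/2 + 1 = 430, so the closed region contains I + B = 430 + 13 = 443 lattice points.

443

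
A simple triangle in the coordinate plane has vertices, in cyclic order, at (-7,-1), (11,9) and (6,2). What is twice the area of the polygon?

By the shoelace formula, twice the signed area is |[(-7)·9 − 11·(-1)] + [11·2 − 6·9] + [6·(-1) − (-7)·2]| = 76, so the area is 38.

76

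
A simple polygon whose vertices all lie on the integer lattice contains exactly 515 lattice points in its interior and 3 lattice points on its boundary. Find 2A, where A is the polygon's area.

1031

By Pick's theorem, A = I + B/2 − 1 = 515 + 3/2 − 1 = 1031/2.
Hence 2A = 1031.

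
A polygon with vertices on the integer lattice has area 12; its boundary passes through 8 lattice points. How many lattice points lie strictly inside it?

9

From Pick's theorem, I = A − B/2 + 1 = 12 − 8/2 + 1 = 9.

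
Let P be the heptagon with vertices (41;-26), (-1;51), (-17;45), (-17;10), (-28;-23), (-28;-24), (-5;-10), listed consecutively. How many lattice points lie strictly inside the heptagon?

2412

The shoelace formula gives twice the area as |[41·51 − (-1)·(-26)] + [(-1)·45 − (-17)·51] + [(-17)·10 − (-17)·45] + [(-17)·(-23) − (-28)·10] + [(-28)·(-24) − (-28)·(-23)] + [(-28)·(-10) − (-5)·(-24)] + [(-5)·(-26) − 41·(-10)]| = 4881, so the area is 4881/2.
The number of boundary lattice points is Σ gcd(|Δx|,|Δy|) = gcd(42,77) + gcd(16,6) + gcd(0,35) + gcd(11,33) + gcd(0,1) + gcd(23,14) + gcd(46,16) = 7+2+35+11+1+1+2 = 59.
Pick's theorem gives I = A − B/2 + 1 = 4881/2 − 59/2 + 1 = 2412.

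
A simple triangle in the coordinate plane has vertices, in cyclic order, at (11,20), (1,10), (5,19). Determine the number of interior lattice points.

20

By the shoelace formula, twice the signed area is |(11·10 − 1·20) + (1·19 − 5·10) + (5·20 − 11·19)| = 50, so the area is 25.
Along each edge there are gcd(|Δx|,|Δy|)+1 lattice points, so counting each shared vertex once the boundary has gcd(10,10) + gcd(4,9) + gcd(6,1) = 10+1+1 = 12.
Pick's theorem gives I = A − B/2 + 1 = 25 − 12/2 + 1 = 20.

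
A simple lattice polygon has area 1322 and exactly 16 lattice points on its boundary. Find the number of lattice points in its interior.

From Pick's theorem, I = A − B/2 + 1 = 1322 − 16/2 + 1 = 1315.

1315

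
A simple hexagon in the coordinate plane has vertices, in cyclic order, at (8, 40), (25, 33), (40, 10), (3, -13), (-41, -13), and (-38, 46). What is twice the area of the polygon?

By the shoelace formula, twice the signed area is |(8·33 − 25·40) + (25·10 − 40·33) + (40·(-13) − 3·10) + (3·(-13) − (-41)·(-13)) + ((-41)·46 − (-38)·(-13)) + ((-38)·40 − 8·46)| = 7196, so the area is 3598.

7196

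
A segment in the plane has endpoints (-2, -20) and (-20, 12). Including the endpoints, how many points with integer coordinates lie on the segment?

3

The number of lattice points on a segment between lattice points is gcd(|Δx|,|Δy|) + 1 = gcd(18,32) + 1 = 2 + 1 = 3.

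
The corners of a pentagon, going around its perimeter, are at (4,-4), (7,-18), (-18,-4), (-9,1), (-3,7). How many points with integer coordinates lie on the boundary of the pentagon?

10

Summing gcd(|Δx|,|Δy|) over the edges gives the boundary count: gcd(3,14) + gcd(25,14) + gcd(9,5) + gcd(6,6) + gcd(7,11) = 1+1+1+6+1 = 10.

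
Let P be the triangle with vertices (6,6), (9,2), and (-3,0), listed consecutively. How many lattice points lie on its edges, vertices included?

Along each edge there are gcd(|Δx|,|Δy|)+1 lattice points, so counting each shared vertex once the boundary has gcd(3,4) + gcd(12,2) + gcd(9,6) = 1+2+3 = 6.

6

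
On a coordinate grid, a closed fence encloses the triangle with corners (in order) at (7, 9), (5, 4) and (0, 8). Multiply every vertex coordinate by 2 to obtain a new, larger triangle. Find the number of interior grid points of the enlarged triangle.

64

The shoelace formula gives twice the area as |[7·4 − 5·9] + [5·8 − 0·4] + [0·9 − 7·8]| = 33, so the area is 33/2.
The number of boundary lattice points is Σ gcd(|Δx|,|Δy|) = gcd(2,5) + gcd(5,4) + gcd(7,1) = 1+1+1 = 3.
Scaling by 2 multiplies the area by 2² = 4 (so the new area is 66) and multiplies the boundary lattice-point count by 2, giving 6.
By Pick's theorem, the interior count of the dilated polygon is 66 − 6/2 + 1 = 64.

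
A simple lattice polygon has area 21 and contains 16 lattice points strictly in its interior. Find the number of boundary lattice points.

12

Pick's theorem gives A = I + B/2 − 1, so B = 2(A − I + 1) = 2(21 − 16 + 1) = 12.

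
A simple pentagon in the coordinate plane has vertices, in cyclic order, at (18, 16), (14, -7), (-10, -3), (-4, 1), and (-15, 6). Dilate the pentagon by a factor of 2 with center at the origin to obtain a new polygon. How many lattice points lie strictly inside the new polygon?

1674

By the shoelace formula, twice the signed area is |(18·(-7) − 14·16) + (14·(-3) − (-10)·(-7)) + ((-10)·1 − (-4)·(-3)) + ((-4)·6 − (-15)·1) + ((-15)·16 − 18·6)| = 841, so the area is 841/2.
Summing gcd(|Δx|,|Δy|) over the edges gives the boundary count: gcd(4,23) + gcd(24,4) + gcd(6,4) + gcd(11,5) + gcd(33,10) = 1+4+2+1+1 = 9.
Scaling by 2 multiplies the area by 2² = 4 (so the new area is 1682) and multiplies the boundary lattice-point count by 2, giving 18.
By Pick's theorem, the interior count of the dilated polygon is 1682 − 18/2 + 1 = 1674.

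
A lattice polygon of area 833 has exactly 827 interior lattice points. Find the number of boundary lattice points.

Pick's theorem gives A = I + B/2 − 1, so B = 2(A − I + 1) = 2(833 − 827 + 1) = 14.

14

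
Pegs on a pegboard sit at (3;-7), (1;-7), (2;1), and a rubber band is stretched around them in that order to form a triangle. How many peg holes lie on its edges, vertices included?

Summing gcd(|Δx|,|Δy|) over the edges gives the boundary count: gcd(2,0) + gcd(1,8) + gcd(1,8) = 2+1+1 = 4.

4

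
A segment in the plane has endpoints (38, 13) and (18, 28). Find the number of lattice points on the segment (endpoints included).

The number of lattice points on a segment between lattice points is gcd(|Δx|,|Δy|) + 1 = gcd(20,15) + 1 = 5 + 1 = 6.

6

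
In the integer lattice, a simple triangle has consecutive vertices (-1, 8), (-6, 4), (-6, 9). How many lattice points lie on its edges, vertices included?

7

Summing gcd(|Δx|,|Δy|) over the edges gives the boundary count: gcd(5,4) + gcd(0,5) + gcd(5,1) = 1+5+1 = 7.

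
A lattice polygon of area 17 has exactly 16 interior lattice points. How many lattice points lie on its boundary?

4

Pick's theorem gives A = I + B/2 − 1, so B = 2(A − I + 1) = 2(17 − 16 + 1) = 4.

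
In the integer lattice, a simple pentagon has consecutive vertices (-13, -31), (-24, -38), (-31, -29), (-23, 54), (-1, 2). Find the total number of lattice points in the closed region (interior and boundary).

The shoelace formula gives twice the area as |[(-13)·(-38) − (-24)·(-31)] + [(-24)·(-29) − (-31)·(-38)] + [(-31)·54 − (-23)·(-29)] + [(-23)·2 − (-1)·54] + [(-1)·(-31) − (-13)·2]| = 3008, so the area is 1504.
Summing gcd(|Δx|,|Δy|) over the edges gives the boundary count: gcd(11,7) + gcd(7,9) + gcd(8,83) + gcd(22,52) + gcd(12,33) = 1+1+1+2+3 = 8.
Pick's theorem gives I = A − B/2 + 1 = 1504 − 8/2 + 1 = 1501, so the closed region contains I + B = 1501 + 8 = 1509 lattice points.

1509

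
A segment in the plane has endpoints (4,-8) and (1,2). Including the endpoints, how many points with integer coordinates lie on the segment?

The number of lattice points on a segment between lattice points is gcd(|Δx|,|Δy|) + 1 = gcd(3,10) + 1 = 1 + 1 = 2.

2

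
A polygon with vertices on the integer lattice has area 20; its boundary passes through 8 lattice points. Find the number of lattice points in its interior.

Pick's theorem A = I + B/2 − 1 rearranges to I = A − B/2 + 1 = 20 − 8/2 + 1 = 17.

17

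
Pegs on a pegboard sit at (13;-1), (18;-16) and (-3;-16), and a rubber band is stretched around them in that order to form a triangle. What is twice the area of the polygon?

315

Using the shoelace formula, 2A = |(13·(-16) − 18·(-1)) + (18·(-16) − (-3)·(-16)) + ((-3)·(-1) − 13·(-16))| = 315, so the area is 315/2.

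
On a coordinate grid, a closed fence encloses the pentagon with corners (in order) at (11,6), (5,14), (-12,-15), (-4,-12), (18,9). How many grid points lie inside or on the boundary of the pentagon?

249

The shoelace formula gives twice the area as |[11·14 − 5·6] + [5·(-15) − (-12)·14] + [(-12)·(-12) − (-4)·(-15)] + [(-4)·9 − 18·(-12)] + [18·6 − 11·9]| = 490, so the area is 245.
Summing gcd(|Δx|,|Δy|) over the edges gives the boundary count: gcd(6,8) + gcd(17,29) + gcd(8,3) + gcd(22,21) + gcd(7,3) = 2+1+1+1+1 = 6.
Pick's theorem gives I = A − B/2 + 1 = 245 − 6/2 + 1 = 243, so the closed region contains I + B = 243 + 6 = 249 lattice points.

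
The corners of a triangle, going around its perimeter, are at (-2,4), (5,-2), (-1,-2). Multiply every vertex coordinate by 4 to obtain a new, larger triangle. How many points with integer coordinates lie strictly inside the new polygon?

273

Using the shoelace formula, 2A = |((-2)·(-2) − 5·4) + (5·(-2) − (-1)·(-2)) + ((-1)·4 − (-2)·(-2))| = 36, so the area is 18.
Summing gcd(|Δx|,|Δy|) over the edges gives the boundary count: gcd(7,6) + gcd(6,0) + gcd(1,6) = 1+6+1 = 8.
Scaling by 4 multiplies the area by 4² = 16 (so the new area is 288) and multiplies the boundary lattice-point count by 4, giving 32.
By Pick's theorem, the interior count of the dilated polygon is 288 − 32/2 + 1 = 273.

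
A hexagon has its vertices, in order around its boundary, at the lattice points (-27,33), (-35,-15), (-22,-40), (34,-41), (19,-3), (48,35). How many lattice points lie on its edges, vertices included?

Summing gcd(|Δx|,|Δy|) over the edges gives the boundary count: gcd(8,48) + gcd(13,25) + gcd(56,1) + gcd(15,38) + gcd(29,38) + gcd(75,2) = 8+1+1+1+1+1 = 13.

13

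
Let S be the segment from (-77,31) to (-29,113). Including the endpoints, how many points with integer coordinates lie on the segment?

3

The number of lattice points on a segment between lattice points is gcd(|Δx|,|Δy|) + 1 = gcd(48,82) + 1 = 2 + 1 = 3.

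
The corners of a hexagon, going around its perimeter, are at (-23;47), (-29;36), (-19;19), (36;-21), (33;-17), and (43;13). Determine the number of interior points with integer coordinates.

1963

By the shoelace formula, twice the signed area is |((-23)·36 − (-29)·47) + ((-29)·19 − (-19)·36) + ((-19)·(-21) − 36·19) + (36·(-17) − 33·(-21)) + (33·13 − 43·(-17)) + (43·47 − (-23)·13)| = 3944, so the area is 1972.
Along each edge there are gcd(|Δx|,|Δy|)+1 lattice points, so counting each shared vertex once the boundary has gcd(6,11) + gcd(10,17) + gcd(55,40) + gcd(3,4) + gcd(10,30) + gcd(66,34) = 1+1+5+1+10+2 = 20.
Pick's theorem gives I = A − B/2 + 1 = 1972 − 20/2 + 1 = 1963.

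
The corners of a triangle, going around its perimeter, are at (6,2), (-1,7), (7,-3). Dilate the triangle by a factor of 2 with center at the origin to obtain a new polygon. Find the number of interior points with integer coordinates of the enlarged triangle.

The shoelace formula gives twice the area as |(6·7 − (-1)·2) + ((-1)·(-3) − 7·7) + (7·2 − 6·(-3))| = 30, so the area is 15.
Along each edge there are gcd(|Δx|,|Δy|)+1 lattice points, so counting each shared vertex once the boundary has gcd(7,5) + gcd(8,10) + gcd(1,5) = 1+2+1 = 4.
Scaling by 2 multiplies the area by 2² = 4 (so the new area is 60) and multiplies the boundary lattice-point count by 2, giving 8.
By Pick's theorem, the interior count of the dilated polygon is 60 − 8/2 + 1 = 57.

57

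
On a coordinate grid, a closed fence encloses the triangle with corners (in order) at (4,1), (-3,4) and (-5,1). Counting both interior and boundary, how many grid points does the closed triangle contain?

By the shoelace formula, twice the signed area is |(4·4 − (-3)·1) + ((-3)·1 − (-5)·4) + ((-5)·1 − 4·1)| = 27, so the area is 27/2.
The number of boundary lattice points is Σ gcd(|Δx|,|Δy|) = gcd(7,3) + gcd(2,3) + gcd(9,0) = 1+1+9 = 11.
Pick's theorem gives I = A − B/2 + 1 = 27/2 − 11/2 + 1 = 9, so the closed region contains I + B = 9 + 11 = 20 lattice points.

20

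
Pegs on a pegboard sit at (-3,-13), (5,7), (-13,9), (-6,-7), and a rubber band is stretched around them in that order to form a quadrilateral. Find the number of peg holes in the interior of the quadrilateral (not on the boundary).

The shoelace formula gives twice the area as |[(-3)·7 − 5·(-13)] + [5·9 − (-13)·7] + [(-13)·(-7) − (-6)·9] + [(-6)·(-13) − (-3)·(-7)]| = 382, so the area is 191.
Summing gcd(|Δx|,|Δy|) over the edges gives the boundary count: gcd(8,20) + gcd(18,2) + gcd(7,16) + gcd(3,6) = 4+2+1+3 = 10.
By Pick's theorem A = I + B/2 − 1, so I = 191 − 10/2 + 1 = 187.

187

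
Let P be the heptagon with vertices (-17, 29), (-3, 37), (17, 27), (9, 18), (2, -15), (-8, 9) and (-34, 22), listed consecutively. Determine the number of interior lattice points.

958

By the shoelace formula, twice the signed area is |((-17)·37 − (-3)·29) + ((-3)·27 − 17·37) + (17·18 − 9·27) + (9·(-15) − 2·18) + (2·9 − (-8)·(-15)) + ((-8)·22 − (-34)·9) + ((-34)·29 − (-17)·22)| = 1944, so the area is 972.
Along each edge there are gcd(|Δx|,|Δy|)+1 lattice points, so counting each shared vertex once the boundary has gcd(14,8) + gcd(20,10) + gcd(8,9) + gcd(7,33) + gcd(10,24) + gcd(26,13) + gcd(17,7) = 2+10+1+1+2+13+1 = 30.
Pick's theorem gives I = A − B/2 + 1 = 972 − 30/2 + 1 = 958.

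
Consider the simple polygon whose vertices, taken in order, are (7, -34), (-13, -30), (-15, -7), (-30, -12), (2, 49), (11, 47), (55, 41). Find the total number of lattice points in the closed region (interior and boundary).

3621

By the shoelace formula, twice the signed area is |[7·(-30) − (-13)·(-34)] + [(-13)·(-7) − (-15)·(-30)] + [(-15)·(-12) − (-30)·(-7)] + [(-30)·49 − 2·(-12)] + [2·47 − 11·49] + [11·41 − 55·47] + [55·(-34) − 7·41]| = 7223, so the area is 3611.5.
The number of boundary lattice points is Σ gcd(|Δx|,|Δy|) = gcd(20,4) + gcd(2,23) + gcd(15,5) + gcd(32,61) + gcd(9,2) + gcd(44,6) + gcd(48,75) = 4+1+5+1+1+2+3 = 17.
Pick's theorem gives I = A − B/2 + 1 = 3611.5 − 17/2 + 1 = 3604, so the closed region contains I + B = 3604 + 17 = 3621 lattice points.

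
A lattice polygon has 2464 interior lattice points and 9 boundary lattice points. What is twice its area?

4935

By Pick's theorem, A = I + B/2 − 1 = 2464 + 9/2 − 1 = 4935/2.
Hence 2A = 4935.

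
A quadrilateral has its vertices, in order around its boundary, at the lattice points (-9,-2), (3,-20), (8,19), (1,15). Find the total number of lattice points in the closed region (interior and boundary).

324

Using the shoelace formula, 2A = |[(-9)·(-20) − 3·(-2)] + [3·19 − 8·(-20)] + [8·15 − 1·19] + [1·(-2) − (-9)·15]| = 637, so the area is 637/2.
The number of boundary lattice points is Σ gcd(|Δx|,|Δy|) = gcd(12,18) + gcd(5,39) + gcd(7,4) + gcd(10,17) = 6+1+1+1 = 9.
Pick's theorem gives I = A − B/2 + 1 = 637/2 − 9/2 + 1 = 315, so the closed region contains I + B = 315 + 9 = 324 lattice points.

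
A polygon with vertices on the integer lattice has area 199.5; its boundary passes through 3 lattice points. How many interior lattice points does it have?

From Pick's theorem, I = A − B/2 + 1 = 199.5 − 3/2 + 1 = 199.

199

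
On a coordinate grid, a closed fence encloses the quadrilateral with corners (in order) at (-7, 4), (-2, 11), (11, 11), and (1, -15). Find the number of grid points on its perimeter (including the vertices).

Along each edge there are gcd(|Δx|,|Δy|)+1 lattice points, so counting each shared vertex once the boundary has gcd(5,7) + gcd(13,0) + gcd(10,26) + gcd(8,19) = 1+13+2+1 = 17.

17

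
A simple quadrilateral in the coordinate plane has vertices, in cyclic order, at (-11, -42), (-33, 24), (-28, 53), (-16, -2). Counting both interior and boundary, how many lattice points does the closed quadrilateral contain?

602

The shoelace formula gives twice the area as |[(-11)·24 − (-33)·(-42)] + [(-33)·53 − (-28)·24] + [(-28)·(-2) − (-16)·53] + [(-16)·(-42) − (-11)·(-2)]| = 1173, so the area is 586.5.
Summing gcd(|Δx|,|Δy|) over the edges gives the boundary count: gcd(22,66) + gcd(5,29) + gcd(12,55) + gcd(5,40) = 22+1+1+5 = 29.
Pick's theorem gives I = A − B/2 + 1 = 586.5 − 29/2 + 1 = 573, so the closed region contains I + B = 573 + 29 = 602 lattice points.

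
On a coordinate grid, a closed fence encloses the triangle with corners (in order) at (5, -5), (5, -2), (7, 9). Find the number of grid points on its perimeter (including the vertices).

Along each edge there are gcd(|Δx|,|Δy|)+1 lattice points, so counting each shared vertex once the boundary has gcd(0,3) + gcd(2,11) + gcd(2,14) = 3+1+2 = 6.

6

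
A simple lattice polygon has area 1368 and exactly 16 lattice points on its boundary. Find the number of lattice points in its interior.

1361

Pick's theorem A = I + B/2 − 1 rearranges to I = A − B/2 + 1 = 1368 − 16/2 + 1 = 1361.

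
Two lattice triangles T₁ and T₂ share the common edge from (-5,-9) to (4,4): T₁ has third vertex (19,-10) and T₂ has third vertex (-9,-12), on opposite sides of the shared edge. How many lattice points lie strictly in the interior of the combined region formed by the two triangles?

The union is the simple quadrilateral with vertices (-5,-9), (19,-10), (4,4), (-9,-12) in order.
By the shoelace formula, twice the signed area is |((-5)·(-10) − 19·(-9)) + (19·4 − 4·(-10)) + (4·(-12) − (-9)·4) + ((-9)·(-9) − (-5)·(-12))| = 346, so the area is 173.
The number of boundary lattice points is Σ gcd(|Δx|,|Δy|) = gcd(24,1) + gcd(15,14) + gcd(13,16) + gcd(4,3) = 1+1+1+1 = 4.
By Pick's theorem I = A − B/2 + 1 = 173 − 4/2 + 1 = 172.

172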